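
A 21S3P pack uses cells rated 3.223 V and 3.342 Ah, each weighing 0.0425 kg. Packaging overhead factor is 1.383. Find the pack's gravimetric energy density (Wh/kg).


Step 1: V_pack = 21 * 3.223 = 67.683 V
Step 2: C_pack = 3 * 3.342 = 10.026 Ah
Step 3: E_pack = V_pack * C_pack = 67.683 * 10.026 = 678.59 Wh
Step 4: m_pack = 21 * 3 * 0.0425 * 1.383 = 3.703 kg
Step 5: ED = E_pack / m_pack = 678.59 / 3.703 = 183.3 Wh/kg

183.3 Wh/kg


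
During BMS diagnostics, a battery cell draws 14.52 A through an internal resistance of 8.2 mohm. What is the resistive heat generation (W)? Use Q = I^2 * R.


Convert: R = 8.2 mohm = 0.0082 ohm
I^2 = 210.83
Q = 210.83 * 0.0082 = 1.729 W

1.729 W


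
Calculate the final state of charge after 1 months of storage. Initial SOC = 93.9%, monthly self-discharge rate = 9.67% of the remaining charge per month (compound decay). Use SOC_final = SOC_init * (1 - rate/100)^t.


decay = (1 - 9.67/100)^1 = 0.9033
SOC_final = 93.9 * 0.9033 = 84.82%

84.82%


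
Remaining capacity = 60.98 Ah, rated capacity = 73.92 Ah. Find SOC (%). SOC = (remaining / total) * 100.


SOC = (remaining / total) * 100 = (60.98 / 73.92) * 100 = 82.49%

82.49%


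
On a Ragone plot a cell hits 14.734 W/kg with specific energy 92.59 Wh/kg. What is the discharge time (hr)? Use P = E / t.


t = E / P = 92.59 / 14.734 = 6.284 hr

6.284 hr


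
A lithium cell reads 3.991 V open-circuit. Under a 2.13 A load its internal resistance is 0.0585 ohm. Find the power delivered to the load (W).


Step 1: V_terminal = OCV - I*R = 3.991 - 2.13 * 0.0585 = 3.8664 V
Step 2: P_out = V_terminal * I = 3.8664 * 2.13 = 8.235 W

8.235 W


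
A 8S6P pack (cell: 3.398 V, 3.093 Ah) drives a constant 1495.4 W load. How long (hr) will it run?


Step 1: E_pack = Ns * V_cell * Np * C_cell = 8 * 3.398 * 6 * 3.093 = 504.48 Wh
Step 2: t = E_pack / P = 504.48 / 1495.4 = 0.3374 hr

0.3374 hr


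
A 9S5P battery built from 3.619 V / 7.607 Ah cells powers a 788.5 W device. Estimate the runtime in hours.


Step 1: E_pack = Ns * V_cell * Np * C_cell = 9 * 3.619 * 5 * 7.607 = 1238.8 Wh
Step 2: t = E_pack / P = 1238.8 / 788.5 = 1.571 hr

1.571 hr


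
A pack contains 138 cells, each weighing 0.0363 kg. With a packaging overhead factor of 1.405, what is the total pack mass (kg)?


Cell mass sum = 138 * 0.0363 = 5.0094 kg
With overhead 1.405: m_pack = 5.0094 * 1.405 = 7.038 kg

7.038 kg


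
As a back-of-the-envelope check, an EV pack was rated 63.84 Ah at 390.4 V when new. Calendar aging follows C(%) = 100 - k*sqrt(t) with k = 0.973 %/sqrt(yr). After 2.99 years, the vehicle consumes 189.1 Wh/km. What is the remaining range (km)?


Step 1: capacity retention = 100 - 0.973 * sqrt(2.99) = 100 - 0.973 * 1.7292 = 98.317%
Step 2: C_now = 63.84 * 98.317/100 = 62.766 Ah
Step 3: E_pack = V * C_now = 390.4 * 62.766 = 24504 Wh
Step 4: range = E_pack / consumption = 24504 / 189.1 = 129.6 km

129.6 km


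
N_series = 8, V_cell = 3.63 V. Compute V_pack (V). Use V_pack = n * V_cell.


Series voltages add: 8 * 3.63 V = 29.04 V

29.04 V


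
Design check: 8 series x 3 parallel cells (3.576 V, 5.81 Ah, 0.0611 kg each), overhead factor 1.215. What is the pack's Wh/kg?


Step 1: V_pack = 8 * 3.576 = 28.608 V
Step 2: C_pack = 3 * 5.81 = 17.43 Ah
Step 3: E_pack = V_pack * C_pack = 28.608 * 17.43 = 498.64 Wh
Step 4: m_pack = 8 * 3 * 0.0611 * 1.215 = 1.7817 kg
Step 5: ED = E_pack / m_pack = 498.64 / 1.7817 = 279.9 Wh/kg

279.9 Wh/kg


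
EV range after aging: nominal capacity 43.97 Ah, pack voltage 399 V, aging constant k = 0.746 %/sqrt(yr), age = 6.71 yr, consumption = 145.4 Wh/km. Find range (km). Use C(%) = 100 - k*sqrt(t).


Step 1: capacity retention = 100 - 0.746 * sqrt(6.71) = 100 - 0.746 * 2.5904 = 98.068%
Step 2: C_now = 43.97 * 98.068/100 = 43.12 Ah
Step 3: E_pack = V * C_now = 399 * 43.12 = 17205 Wh
Step 4: range = E_pack / consumption = 17205 / 145.4 = 118.3 km

118.3 km


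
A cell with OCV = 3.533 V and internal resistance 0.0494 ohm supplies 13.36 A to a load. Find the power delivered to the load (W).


Step 1: V_terminal = OCV - I*R = 3.533 - 13.36 * 0.0494 = 2.873 V
Step 2: P_out = V_terminal * I = 2.873 * 13.36 = 38.38 W

38.38 W


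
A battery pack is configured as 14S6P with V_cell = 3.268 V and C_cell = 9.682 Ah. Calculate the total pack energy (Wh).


E = Ns * Vcell * Np * Ccell = 14 * 3.268 * 6 * 9.682 = 2658 Wh

2658 Wh


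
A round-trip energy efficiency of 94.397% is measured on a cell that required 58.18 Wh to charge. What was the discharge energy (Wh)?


E_dis = eta/100 * E_chg = 94.397/100 * 58.18 = 54.92 Wh

54.92 Wh


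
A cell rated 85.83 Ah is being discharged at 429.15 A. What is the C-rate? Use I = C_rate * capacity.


C_rate = I / capacity = 429.15 / 85.83 = 5C

5C


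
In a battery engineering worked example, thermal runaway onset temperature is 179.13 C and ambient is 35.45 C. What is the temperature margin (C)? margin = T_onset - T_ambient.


Safety margin = 179.13 C - 35.45 C = 143.68 C

143.68 C


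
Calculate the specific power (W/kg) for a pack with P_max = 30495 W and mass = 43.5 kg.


Specific power = 30495 W / 43.5 kg = 701.0 W/kg

701.0 W/kg


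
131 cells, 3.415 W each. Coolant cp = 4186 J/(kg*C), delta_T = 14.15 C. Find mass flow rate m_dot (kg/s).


Q_total = 131 * 3.415 = 447.37 W
m_dot = Q_total / (cp * dT) = 447.37 / (4186 * 14.15) = 0.007553 kg/s

0.007553 kg/s


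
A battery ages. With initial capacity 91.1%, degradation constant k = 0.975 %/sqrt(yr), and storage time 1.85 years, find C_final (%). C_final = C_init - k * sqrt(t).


Step 1: sqrt(1.85 yr) = 1.3601
Step 2: drop = 0.975 * 1.3601 = 1.3261
Step 3: C_final = 91.1 - 1.3261 = 89.77%

89.77%


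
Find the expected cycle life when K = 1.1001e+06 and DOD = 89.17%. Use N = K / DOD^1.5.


Step 1: DOD^1.5 = 89.17^1.5 = 842.03
Step 2: N = 1.1001e+06 / 842.03 = 1306 cycles

1306 cycles


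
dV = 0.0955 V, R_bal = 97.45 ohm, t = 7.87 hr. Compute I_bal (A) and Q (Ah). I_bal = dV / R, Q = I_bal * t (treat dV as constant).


I_bal = dV / R = 0.0955 / 97.45 = 9.7999e-04 A
Q = I_bal * t = 9.7999e-04 * 7.87 = 0.007713 Ah

I=9.7999e-04 A, Q=0.007713 Ah


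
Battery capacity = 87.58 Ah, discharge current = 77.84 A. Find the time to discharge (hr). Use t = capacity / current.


t = capacity / current = 87.58 / 77.84 = 1.125 hr

1.125 hr


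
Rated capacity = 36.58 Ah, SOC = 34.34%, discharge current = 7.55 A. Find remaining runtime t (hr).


Step 1: remaining = SOC/100 * C_total = 34.34/100 * 36.58 = 12.562 Ah
Step 2: t = remaining / I = 12.562 / 7.55 = 1.664 hr

1.664 hr


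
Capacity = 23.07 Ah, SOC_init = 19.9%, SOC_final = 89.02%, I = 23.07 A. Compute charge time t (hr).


delta_Ah = 23.07 * (89.02 - 19.9) / 100 = 15.946 Ah
t = delta_Ah / I = 15.946 / 23.07 = 0.6912 hr

0.6912 hr


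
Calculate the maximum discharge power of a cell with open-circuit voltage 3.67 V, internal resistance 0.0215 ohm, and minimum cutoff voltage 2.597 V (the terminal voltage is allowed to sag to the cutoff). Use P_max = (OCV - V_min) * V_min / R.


P_max = (OCV - V_min) * V_min / R = (3.67 - 2.597) * 2.597 / 0.0215 = 1.073 * 2.597 / 0.0215 = 129.6 W

129.6 W


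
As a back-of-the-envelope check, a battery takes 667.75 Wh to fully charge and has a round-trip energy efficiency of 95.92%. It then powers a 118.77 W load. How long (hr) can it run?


Step 1: E_discharge = eta/100 * E_charge = 95.92/100 * 667.75 = 640.51 Wh
Step 2: t = E_discharge / P = 640.51 / 118.77 = 5.393 hr

5.393 hr


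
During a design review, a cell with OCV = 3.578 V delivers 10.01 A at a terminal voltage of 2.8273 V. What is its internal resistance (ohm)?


R = (OCV - V) / I = (3.578 - 2.8273) / 10.01 = 0.07500 ohm

0.07500 ohm


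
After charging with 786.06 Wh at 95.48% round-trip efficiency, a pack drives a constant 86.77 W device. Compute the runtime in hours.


Step 1: E_discharge = eta/100 * E_charge = 95.48/100 * 786.06 = 750.53 Wh
Step 2: t = E_discharge / P = 750.53 / 86.77 = 8.650 hr

8.650 hr


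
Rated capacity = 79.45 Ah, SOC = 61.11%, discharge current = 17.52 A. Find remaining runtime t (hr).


Step 1: remaining = SOC/100 * C_total = 61.11/100 * 79.45 = 48.552 Ah
Step 2: t = remaining / I = 48.552 / 17.52 = 2.771 hr

2.771 hr


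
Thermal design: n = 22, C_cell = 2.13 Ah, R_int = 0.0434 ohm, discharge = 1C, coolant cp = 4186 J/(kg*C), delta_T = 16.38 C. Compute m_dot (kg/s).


Step 1: I = 1 * 2.13 = 2.13 A
Step 2: Q_cell = I^2 * R = 2.13^2 * 0.0434 = 0.1969 W
Step 3: Q_total = 22 * 0.1969 = 4.3318 W
Step 4: m_dot = Q_total / (cp * dT) = 4.3318 / (4186 * 16.38) = 6.318e-05 kg/s

6.318e-05 kg/s


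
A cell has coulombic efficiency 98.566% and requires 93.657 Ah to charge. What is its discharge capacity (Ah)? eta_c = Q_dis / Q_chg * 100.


Q_dis = eta/100 * Q_chg = 98.566/100 * 93.657 = 92.31 Ah

92.31 Ah


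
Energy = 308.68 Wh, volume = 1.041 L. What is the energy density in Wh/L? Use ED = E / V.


ED = E / V = 308.68 / 1.041 = 296.5 Wh/L

296.5 Wh/L


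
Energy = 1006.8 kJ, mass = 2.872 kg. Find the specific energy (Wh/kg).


Convert: E = 1006.8 kJ = 279.67 Wh
ED = E / m = 279.67 / 2.872 = 97.38 Wh/kg

97.38 Wh/kg


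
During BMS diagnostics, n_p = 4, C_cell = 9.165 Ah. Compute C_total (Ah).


Parallel capacities add: 4 * 9.165 Ah = 36.66 Ah

36.66 Ah


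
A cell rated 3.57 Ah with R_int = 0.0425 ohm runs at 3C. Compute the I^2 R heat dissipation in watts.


Step 1: I = C_rate * capacity = 3 * 3.57 = 10.71 A
Step 2: Q = I^2 * R = 10.71^2 * 0.0425 = 114.7 * 0.0425 = 4.875 W

4.875 W


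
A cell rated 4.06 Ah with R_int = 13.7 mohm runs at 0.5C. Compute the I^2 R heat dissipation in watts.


Convert: R = 13.7 mohm = 0.0137 ohm
Step 1: I = C_rate * capacity = 0.5 * 4.06 = 2.03 A
Step 2: Q = I^2 * R = 2.03^2 * 0.0137 = 4.1209 * 0.0137 = 0.05646 W

0.05646 W


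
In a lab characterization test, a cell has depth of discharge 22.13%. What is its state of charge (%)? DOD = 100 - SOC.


SOC = 100 - DOD = 100 - 22.13 = 77.87%

77.87%


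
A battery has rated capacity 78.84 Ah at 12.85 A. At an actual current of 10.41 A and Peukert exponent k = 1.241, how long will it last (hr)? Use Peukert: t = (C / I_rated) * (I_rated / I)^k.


Step 1: t_rated = C / I_rated = 78.84 / 12.85 = 6.1354 hr
Step 2: ratio = 12.85 / 10.41 = 1.2344
Step 3: ratio^k = 1.2344^1.241 = 1.2987
Step 4: t = t_rated * ratio^k = 6.1354 * 1.2987 = 7.968 hr

7.968 hr


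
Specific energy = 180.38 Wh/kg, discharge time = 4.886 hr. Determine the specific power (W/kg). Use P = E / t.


Specific power = 180.38 Wh/kg / 4.886 hr = 36.92 W/kg

36.92 W/kg


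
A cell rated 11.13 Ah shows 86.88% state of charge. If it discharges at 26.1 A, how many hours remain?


Step 1: remaining = SOC/100 * C_total = 86.88/100 * 11.13 = 9.6697 Ah
Step 2: t = remaining / I = 9.6697 / 26.1 = 0.3705 hr

0.3705 hr


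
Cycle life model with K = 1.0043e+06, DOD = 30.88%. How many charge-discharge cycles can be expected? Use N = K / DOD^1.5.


Step 1: DOD^1.5 = 30.88^1.5 = 171.6
Step 2: N = 1.0043e+06 / 171.6 = 5853 cycles

5853 cycles


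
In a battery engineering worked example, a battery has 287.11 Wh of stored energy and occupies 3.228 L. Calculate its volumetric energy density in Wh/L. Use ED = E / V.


ED = E / V = 287.11 / 3.228 = 88.94 Wh/L

88.94 Wh/L


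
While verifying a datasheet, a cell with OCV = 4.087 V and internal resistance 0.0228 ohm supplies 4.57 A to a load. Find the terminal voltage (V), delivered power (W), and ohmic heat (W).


Step 1: V_terminal = OCV - I*R = 4.087 - 4.57 * 0.0228 = 3.9828 V
Step 2: P_out = V_terminal * I = 3.9828 * 4.57 = 18.20 W
Step 3: Q = I^2 * R = 4.57^2 * 0.0228 = 0.4762 W

V=3.9828 V, P=18.20 W, Q=0.4762 W


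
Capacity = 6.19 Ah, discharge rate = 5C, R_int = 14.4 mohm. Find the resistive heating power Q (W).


Convert: R = 14.4 mohm = 0.0144 ohm
Step 1: I = C_rate * capacity = 5 * 6.19 = 30.95 A
Step 2: Q = I^2 * R = 30.95^2 * 0.0144 = 957.9 * 0.0144 = 13.79 W

13.79 W


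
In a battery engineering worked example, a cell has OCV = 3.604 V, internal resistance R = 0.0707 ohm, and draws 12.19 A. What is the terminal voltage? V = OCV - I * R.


IR drop = 12.19 * 0.0707 = 0.86183 V
V = 3.604 - 0.86183 = 2.742 V

2.742 V


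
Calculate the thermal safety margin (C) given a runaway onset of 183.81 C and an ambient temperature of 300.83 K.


Convert: T_ambient = 300.83 K = 27.68 C
margin = 183.81 - 27.68 = 156.13 C

156.13 C


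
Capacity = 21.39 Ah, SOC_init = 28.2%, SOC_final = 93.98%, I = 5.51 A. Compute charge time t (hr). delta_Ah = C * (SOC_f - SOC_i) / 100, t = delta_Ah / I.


Step 1: dSOC = 93.98% - 28.2% = 65.78%
Step 2: delta_Ah = 21.39 * 65.78 / 100 = 14.07 Ah
Step 3: t = 14.07 / 5.51 = 2.554 hr

2.554 hr


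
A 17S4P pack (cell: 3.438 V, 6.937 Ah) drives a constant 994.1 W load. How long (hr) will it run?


Step 1: E_pack = Ns * V_cell * Np * C_cell = 17 * 3.438 * 4 * 6.937 = 1621.8 Wh
Step 2: t = E_pack / P = 1621.8 / 994.1 = 1.631 hr

1.631 hr


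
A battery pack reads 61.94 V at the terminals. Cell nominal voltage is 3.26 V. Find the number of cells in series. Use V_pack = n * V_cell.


Rearranging: n = V_pack / V_cell = 61.94 / 3.26 = 19 cells

19


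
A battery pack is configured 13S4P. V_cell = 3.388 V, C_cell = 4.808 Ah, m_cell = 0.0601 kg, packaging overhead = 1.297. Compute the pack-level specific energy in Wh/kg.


Step 1: V_pack = 13 * 3.388 = 44.044 V
Step 2: C_pack = 4 * 4.808 = 19.232 Ah
Step 3: E_pack = V_pack * C_pack = 44.044 * 19.232 = 847.05 Wh
Step 4: m_pack = 13 * 4 * 0.0601 * 1.297 = 4.0534 kg
Step 5: ED = E_pack / m_pack = 847.05 / 4.0534 = 209.0 Wh/kg

209.0 Wh/kg


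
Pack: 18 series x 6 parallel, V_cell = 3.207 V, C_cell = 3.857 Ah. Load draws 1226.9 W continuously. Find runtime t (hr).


Step 1: E_pack = Ns * V_cell * Np * C_cell = 18 * 3.207 * 6 * 3.857 = 1335.9 Wh
Step 2: t = E_pack / P = 1335.9 / 1226.9 = 1.089 hr

1.089 hr


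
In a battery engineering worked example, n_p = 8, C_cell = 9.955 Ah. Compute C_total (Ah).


C_total = 8 * 9.955 = 79.64 Ah

79.64 Ah


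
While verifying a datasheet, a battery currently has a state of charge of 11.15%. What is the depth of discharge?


Complement of SOC: DOD = 100% - 11.15% = 88.85%

88.85%


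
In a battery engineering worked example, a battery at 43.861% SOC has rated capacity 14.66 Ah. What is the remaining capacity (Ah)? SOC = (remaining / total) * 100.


remaining = SOC / 100 * total = 43.861 / 100 * 14.66 = 6.430 Ah

6.430 Ah


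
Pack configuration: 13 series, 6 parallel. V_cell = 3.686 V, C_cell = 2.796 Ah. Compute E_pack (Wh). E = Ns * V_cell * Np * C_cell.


E = Ns * Vcell * Np * Ccell = 13 * 3.686 * 6 * 2.796 = 803.9 Wh

803.9 Wh


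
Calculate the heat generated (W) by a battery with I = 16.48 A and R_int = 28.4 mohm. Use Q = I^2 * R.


Convert: R = 28.4 mohm = 0.0284 ohm
Q = I^2 * R = 16.48^2 * 0.0284 = 7.713 W

7.713 W


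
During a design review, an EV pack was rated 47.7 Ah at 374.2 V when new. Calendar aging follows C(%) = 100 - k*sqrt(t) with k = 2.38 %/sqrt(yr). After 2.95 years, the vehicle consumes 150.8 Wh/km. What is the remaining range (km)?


Step 1: capacity retention = 100 - 2.38 * sqrt(2.95) = 100 - 2.38 * 1.7176 = 95.912%
Step 2: C_now = 47.7 * 95.912/100 = 45.75 Ah
Step 3: E_pack = V * C_now = 374.2 * 45.75 = 17120 Wh
Step 4: range = E_pack / consumption = 17120 / 150.8 = 113.5 km

113.5 km


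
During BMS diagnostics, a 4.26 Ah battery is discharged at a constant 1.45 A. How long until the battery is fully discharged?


Runtime = 4.26 Ah / 1.45 A = 2.938 hr

2.938 hr


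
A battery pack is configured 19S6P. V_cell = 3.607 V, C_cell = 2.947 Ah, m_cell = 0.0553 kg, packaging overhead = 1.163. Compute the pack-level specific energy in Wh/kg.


Step 1: V_pack = 19 * 3.607 = 68.533 V
Step 2: C_pack = 6 * 2.947 = 17.682 Ah
Step 3: E_pack = V_pack * C_pack = 68.533 * 17.682 = 1211.8 Wh
Step 4: m_pack = 19 * 6 * 0.0553 * 1.163 = 7.3318 kg
Step 5: ED = E_pack / m_pack = 1211.8 / 7.3318 = 165.3 Wh/kg

165.3 Wh/kg


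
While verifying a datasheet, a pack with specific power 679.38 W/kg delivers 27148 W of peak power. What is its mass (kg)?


m = P / SP = 27148 / 679.38 = 39.96 kg

39.96 kg


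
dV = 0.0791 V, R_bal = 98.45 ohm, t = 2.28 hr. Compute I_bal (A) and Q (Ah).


First, Ohm's law: I_bal = 0.0791 V / 98.45 ohm = 8.0345e-04 A
Then Q = I * t = 8.0345e-04 A * 2.28 hr = 0.001832 Ah

I=8.0345e-04 A, Q=0.001832 Ah


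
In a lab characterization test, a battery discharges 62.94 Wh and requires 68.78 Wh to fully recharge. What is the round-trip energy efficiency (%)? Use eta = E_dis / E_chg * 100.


Round-trip efficiency = 62.94/68.78 * 100% = 91.51%

91.51%


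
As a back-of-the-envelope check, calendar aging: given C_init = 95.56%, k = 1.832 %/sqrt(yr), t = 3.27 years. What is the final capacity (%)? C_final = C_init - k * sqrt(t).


sqrt(t) = sqrt(3.27) = 1.8083
C_final = 95.56 - 1.832 * 1.8083 = 92.25%

92.25%


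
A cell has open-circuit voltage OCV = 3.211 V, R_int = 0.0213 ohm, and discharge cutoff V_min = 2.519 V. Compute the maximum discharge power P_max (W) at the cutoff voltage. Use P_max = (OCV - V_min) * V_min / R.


dV = OCV - V_min = 0.692 V (so I_max = dV / R)
P_max = dV * V_min / R = 0.692 * 2.519 / 0.0213 = 81.84 W

81.84 W


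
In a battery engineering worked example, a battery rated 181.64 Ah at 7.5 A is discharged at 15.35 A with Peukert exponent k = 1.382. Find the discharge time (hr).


t_rated = C / I_rated = 181.64 / 7.5 = 24.219 hr
(I_rated/I)^k = (0.4886)^1.382 = 0.37165
t = t_rated * (I_rated/I)^k = 24.219 * 0.37165 = 9.001 hr

9.001 hr


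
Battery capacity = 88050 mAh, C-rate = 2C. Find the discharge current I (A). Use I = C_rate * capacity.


Convert: capacity = 88050 mAh = 88.05 Ah
At 2C: I = 2 * 88.05 Ah = 176.1 A

176.1 A


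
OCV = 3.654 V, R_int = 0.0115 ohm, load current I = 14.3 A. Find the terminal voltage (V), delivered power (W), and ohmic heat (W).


Step 1: V_terminal = OCV - I*R = 3.654 - 14.3 * 0.0115 = 3.4896 V
Step 2: P_out = V_terminal * I = 3.4896 * 14.3 = 49.90 W
Step 3: Q = I^2 * R = 14.3^2 * 0.0115 = 2.352 W

V=3.4896 V, P=49.90 W, Q=2.352 W


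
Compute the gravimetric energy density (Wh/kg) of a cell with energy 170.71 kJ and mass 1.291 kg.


Convert: E = 170.71 kJ = 47.419 Wh
ED = E / m = 47.419 / 1.291 = 36.73 Wh/kg

36.73 Wh/kg


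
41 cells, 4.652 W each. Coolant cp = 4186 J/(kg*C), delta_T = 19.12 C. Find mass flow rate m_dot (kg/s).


Step 1: Total heat Q = 41 * 4.652 W = 190.73 W
Step 2: denom = cp * dT = 4186 * 19.12 = 80036
Step 3: m_dot = 190.73 / 80036 = 0.002383 kg/s

0.002383 kg/s


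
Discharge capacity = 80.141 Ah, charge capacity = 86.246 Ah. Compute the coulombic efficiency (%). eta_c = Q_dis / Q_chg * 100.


eta_c = Q_dis / Q_chg * 100 = 80.141 / 86.246 * 100 = 92.92%

92.92%


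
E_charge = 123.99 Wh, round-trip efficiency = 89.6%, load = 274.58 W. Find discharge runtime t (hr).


Step 1: E_discharge = eta/100 * E_charge = 89.6/100 * 123.99 = 111.1 Wh
Step 2: t = E_discharge / P = 111.1 / 274.58 = 0.4046 hr

0.4046 hr


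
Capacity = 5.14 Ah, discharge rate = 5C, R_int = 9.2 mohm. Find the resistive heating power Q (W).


Convert: R = 9.2 mohm = 0.0092 ohm
Step 1: I = C_rate * capacity = 5 * 5.14 = 25.7 A
Step 2: Q = I^2 * R = 25.7^2 * 0.0092 = 660.49 * 0.0092 = 6.077 W

6.077 W


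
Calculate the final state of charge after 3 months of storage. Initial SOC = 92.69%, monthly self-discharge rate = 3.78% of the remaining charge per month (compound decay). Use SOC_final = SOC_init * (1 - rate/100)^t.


Monthly retention factor = 1 - 3.78/100 = 0.9622
Over 3 months: factor^3 = 0.89083
SOC_final = 92.69 * 0.89083 = 82.57%

82.57%


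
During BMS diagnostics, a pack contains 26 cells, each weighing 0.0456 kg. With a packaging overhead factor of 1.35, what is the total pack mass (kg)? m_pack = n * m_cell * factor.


m_pack = n * m_cell * overhead = 26 * 0.0456 * 1.35 = 1.601 kg

1.601 kg


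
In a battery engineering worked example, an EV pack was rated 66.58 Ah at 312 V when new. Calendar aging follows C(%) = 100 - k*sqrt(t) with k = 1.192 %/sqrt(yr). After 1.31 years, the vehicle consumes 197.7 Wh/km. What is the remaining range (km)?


Step 1: capacity retention = 100 - 1.192 * sqrt(1.31) = 100 - 1.192 * 1.1446 = 98.636%
Step 2: C_now = 66.58 * 98.636/100 = 65.672 Ah
Step 3: E_pack = V * C_now = 312 * 65.672 = 20490 Wh
Step 4: range = E_pack / consumption = 20490 / 197.7 = 103.6 km

103.6 km


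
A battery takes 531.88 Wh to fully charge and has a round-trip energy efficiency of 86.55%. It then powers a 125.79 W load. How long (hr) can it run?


Step 1: E_discharge = eta/100 * E_charge = 86.55/100 * 531.88 = 460.34 Wh
Step 2: t = E_discharge / P = 460.34 / 125.79 = 3.660 hr

3.660 hr


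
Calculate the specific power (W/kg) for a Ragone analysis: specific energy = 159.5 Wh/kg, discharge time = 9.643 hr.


Specific power = 159.5 Wh/kg / 9.643 hr = 16.54 W/kg

16.54 W/kg


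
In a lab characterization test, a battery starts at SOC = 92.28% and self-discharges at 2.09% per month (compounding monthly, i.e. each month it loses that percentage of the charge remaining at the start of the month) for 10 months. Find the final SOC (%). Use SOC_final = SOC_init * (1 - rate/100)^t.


decay = (1 - 2.09/100)^10 = 0.8096
SOC_final = 92.28 * 0.8096 = 74.71%

74.71%


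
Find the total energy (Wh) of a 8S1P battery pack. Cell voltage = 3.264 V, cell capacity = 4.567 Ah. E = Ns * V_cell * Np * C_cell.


E = Ns * Vcell * Np * Ccell = 8 * 3.264 * 1 * 4.567 = 119.3 Wh

119.3 Wh


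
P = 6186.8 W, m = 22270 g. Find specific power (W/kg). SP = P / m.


Convert: m = 22270 g = 22.27 kg
SP = P / m = 6186.8 / 22.27 = 277.8 W/kg

277.8 W/kg


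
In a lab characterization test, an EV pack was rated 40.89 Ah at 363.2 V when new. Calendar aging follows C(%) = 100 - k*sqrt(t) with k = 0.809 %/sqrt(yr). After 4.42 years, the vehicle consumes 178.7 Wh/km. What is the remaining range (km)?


Step 1: capacity retention = 100 - 0.809 * sqrt(4.42) = 100 - 0.809 * 2.1024 = 98.299%
Step 2: C_now = 40.89 * 98.299/100 = 40.194 Ah
Step 3: E_pack = V * C_now = 363.2 * 40.194 = 14598 Wh
Step 4: range = E_pack / consumption = 14598 / 178.7 = 81.69 km

81.69 km


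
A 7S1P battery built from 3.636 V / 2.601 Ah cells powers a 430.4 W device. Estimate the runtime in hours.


Step 1: E_pack = Ns * V_cell * Np * C_cell = 7 * 3.636 * 1 * 2.601 = 66.201 Wh
Step 2: t = E_pack / P = 66.201 / 430.4 = 0.1538 hr

0.1538 hr


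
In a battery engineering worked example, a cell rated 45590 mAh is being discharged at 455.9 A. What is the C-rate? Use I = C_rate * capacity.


Convert: capacity = 45590 mAh = 45.59 Ah
C_rate = I / capacity = 455.9 / 45.59 = 10C

10C


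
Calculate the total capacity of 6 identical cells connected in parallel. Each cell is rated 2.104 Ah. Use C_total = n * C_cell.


C_total = 6 * 2.104 = 12.624 Ah

12.624 Ah


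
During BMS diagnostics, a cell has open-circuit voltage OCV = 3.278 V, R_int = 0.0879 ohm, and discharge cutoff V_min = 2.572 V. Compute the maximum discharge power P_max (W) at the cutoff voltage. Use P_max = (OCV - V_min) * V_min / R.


P_max = (OCV - V_min) * V_min / R = (3.278 - 2.572) * 2.572 / 0.0879 = 0.706 * 2.572 / 0.0879 = 20.66 W

20.66 W


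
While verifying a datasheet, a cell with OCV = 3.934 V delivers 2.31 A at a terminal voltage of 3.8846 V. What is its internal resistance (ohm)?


R = (OCV - V) / I = (3.934 - 3.8846) / 2.31 = 0.02139 ohm

0.02139 ohm


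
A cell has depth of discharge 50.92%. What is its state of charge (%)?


SOC = 100 - DOD = 100 - 50.92 = 49.08%

49.08%


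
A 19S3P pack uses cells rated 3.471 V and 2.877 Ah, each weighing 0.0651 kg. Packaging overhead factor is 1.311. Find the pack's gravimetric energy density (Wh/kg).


Step 1: V_pack = 19 * 3.471 = 65.949 V
Step 2: C_pack = 3 * 2.877 = 8.631 Ah
Step 3: E_pack = V_pack * C_pack = 65.949 * 8.631 = 569.21 Wh
Step 4: m_pack = 19 * 3 * 0.0651 * 1.311 = 4.8647 kg
Step 5: ED = E_pack / m_pack = 569.21 / 4.8647 = 117.0 Wh/kg

117.0 Wh/kg


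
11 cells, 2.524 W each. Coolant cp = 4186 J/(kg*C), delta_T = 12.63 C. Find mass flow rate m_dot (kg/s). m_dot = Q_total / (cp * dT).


Q_total = 11 * 2.524 = 27.764 W
m_dot = Q_total / (cp * dT) = 27.764 / (4186 * 12.63) = 5.251e-04 kg/s

5.251e-04 kg/s


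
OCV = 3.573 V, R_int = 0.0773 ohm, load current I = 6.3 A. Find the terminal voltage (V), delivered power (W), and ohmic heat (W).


Step 1: V_terminal = OCV - I*R = 3.573 - 6.3 * 0.0773 = 3.086 V
Step 2: P_out = V_terminal * I = 3.086 * 6.3 = 19.44 W
Step 3: Q = I^2 * R = 6.3^2 * 0.0773 = 3.068 W

V=3.086 V, P=19.44 W, Q=3.068 W


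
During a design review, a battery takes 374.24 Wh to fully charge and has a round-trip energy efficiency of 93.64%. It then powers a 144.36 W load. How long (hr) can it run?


Step 1: E_discharge = eta/100 * E_charge = 93.64/100 * 374.24 = 350.44 Wh
Step 2: t = E_discharge / P = 350.44 / 144.36 = 2.428 hr

2.428 hr


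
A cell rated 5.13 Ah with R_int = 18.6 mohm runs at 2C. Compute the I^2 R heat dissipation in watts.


Convert: R = 18.6 mohm = 0.0186 ohm
Step 1: I = C_rate * capacity = 2 * 5.13 = 10.26 A
Step 2: Q = I^2 * R = 10.26^2 * 0.0186 = 105.27 * 0.0186 = 1.958 W

1.958 W


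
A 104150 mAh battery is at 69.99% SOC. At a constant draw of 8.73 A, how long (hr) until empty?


Convert: C_total = 104150 mAh = 104.15 Ah
Step 1: remaining = SOC/100 * C_total = 69.99/100 * 104.15 = 72.895 Ah
Step 2: t = remaining / I = 72.895 / 8.73 = 8.350 hr

8.350 hr


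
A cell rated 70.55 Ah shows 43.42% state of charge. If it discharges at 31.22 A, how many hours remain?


Step 1: remaining = SOC/100 * C_total = 43.42/100 * 70.55 = 30.633 Ah
Step 2: t = remaining / I = 30.633 / 31.22 = 0.9812 hr

0.9812 hr


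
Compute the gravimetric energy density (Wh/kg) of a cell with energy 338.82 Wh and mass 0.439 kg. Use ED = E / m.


ED = E / m = 338.82 / 0.439 = 771.8 Wh/kg

771.8 Wh/kg


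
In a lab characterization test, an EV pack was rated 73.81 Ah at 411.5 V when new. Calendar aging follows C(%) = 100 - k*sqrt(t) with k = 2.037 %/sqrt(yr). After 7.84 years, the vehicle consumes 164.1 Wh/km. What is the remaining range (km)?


Step 1: capacity retention = 100 - 2.037 * sqrt(7.84) = 100 - 2.037 * 2.8 = 94.296%
Step 2: C_now = 73.81 * 94.296/100 = 69.6 Ah
Step 3: E_pack = V * C_now = 411.5 * 69.6 = 28640 Wh
Step 4: range = E_pack / consumption = 28640 / 164.1 = 174.5 km

174.5 km


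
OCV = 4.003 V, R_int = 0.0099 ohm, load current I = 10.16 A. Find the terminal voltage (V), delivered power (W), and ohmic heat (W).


Step 1: V_terminal = OCV - I*R = 4.003 - 10.16 * 0.0099 = 3.9024 V
Step 2: P_out = V_terminal * I = 3.9024 * 10.16 = 39.65 W
Step 3: Q = I^2 * R = 10.16^2 * 0.0099 = 1.022 W

V=3.9024 V, P=39.65 W, Q=1.022 W


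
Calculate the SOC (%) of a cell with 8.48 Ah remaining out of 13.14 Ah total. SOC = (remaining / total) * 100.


SOC% = 8.48 / 13.14 * 100 = 64.54%

64.54%


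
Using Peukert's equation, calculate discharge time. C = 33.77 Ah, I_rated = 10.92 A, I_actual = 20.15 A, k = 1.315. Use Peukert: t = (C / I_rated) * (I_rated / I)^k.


Step 1: t_rated = C / I_rated = 33.77 / 10.92 = 3.0925 hr
Step 2: ratio = 10.92 / 20.15 = 0.54194
Step 3: ratio^k = 0.54194^1.315 = 0.44683
Step 4: t = t_rated * ratio^k = 3.0925 * 0.44683 = 1.382 hr

1.382 hr


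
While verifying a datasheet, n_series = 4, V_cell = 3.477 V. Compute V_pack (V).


V_pack = n * V_cell = 4 * 3.477 = 13.908 V

13.908 V


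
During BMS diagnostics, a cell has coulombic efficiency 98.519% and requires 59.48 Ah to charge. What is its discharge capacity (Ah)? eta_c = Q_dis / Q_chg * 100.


Q_dis = eta/100 * Q_chg = 98.519/100 * 59.48 = 58.60 Ah

58.60 Ah


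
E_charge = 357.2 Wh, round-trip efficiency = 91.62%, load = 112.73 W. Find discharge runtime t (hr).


Step 1: E_discharge = eta/100 * E_charge = 91.62/100 * 357.2 = 327.27 Wh
Step 2: t = E_discharge / P = 327.27 / 112.73 = 2.903 hr

2.903 hr


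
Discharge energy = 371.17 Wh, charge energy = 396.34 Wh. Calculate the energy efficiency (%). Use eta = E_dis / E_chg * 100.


Round-trip efficiency = 371.17/396.34 * 100% = 93.65%

93.65%


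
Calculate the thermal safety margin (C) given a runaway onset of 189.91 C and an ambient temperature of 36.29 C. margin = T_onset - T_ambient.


Safety margin = 189.91 C - 36.29 C = 153.62 C

153.62 C


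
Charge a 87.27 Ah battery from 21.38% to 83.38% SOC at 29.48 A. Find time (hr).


delta_Ah = 87.27 * (83.38 - 21.38) / 100 = 54.107 Ah
t = delta_Ah / I = 54.107 / 29.48 = 1.835 hr

1.835 hr


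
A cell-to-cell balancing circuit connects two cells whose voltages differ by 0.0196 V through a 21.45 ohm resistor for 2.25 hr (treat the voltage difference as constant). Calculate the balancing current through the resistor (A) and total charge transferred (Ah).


I_bal = dV / R = 0.0196 / 21.45 = 9.1375e-04 A
Q = I_bal * t = 9.1375e-04 * 2.25 = 0.002056 Ah

I=9.1375e-04 A, Q=0.002056 Ah


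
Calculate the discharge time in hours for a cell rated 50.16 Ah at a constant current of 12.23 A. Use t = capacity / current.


t = capacity / current = 50.16 / 12.23 = 4.101 hr

4.101 hr


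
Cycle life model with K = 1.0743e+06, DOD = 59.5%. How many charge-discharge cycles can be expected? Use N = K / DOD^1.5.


DOD^1.5 = 458.96
N = K / DOD^1.5 = 1.0743e+06 / 458.96 = 2341

2341 cycles


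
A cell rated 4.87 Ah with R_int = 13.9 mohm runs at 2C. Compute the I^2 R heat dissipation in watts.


Convert: R = 13.9 mohm = 0.0139 ohm
Step 1: I = C_rate * capacity = 2 * 4.87 = 9.74 A
Step 2: Q = I^2 * R = 9.74^2 * 0.0139 = 94.868 * 0.0139 = 1.319 W

1.319 W


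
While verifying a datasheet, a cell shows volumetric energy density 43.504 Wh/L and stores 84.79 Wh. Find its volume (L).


V = E / ED = 84.79 / 43.504 = 1.949 L

1.949 L


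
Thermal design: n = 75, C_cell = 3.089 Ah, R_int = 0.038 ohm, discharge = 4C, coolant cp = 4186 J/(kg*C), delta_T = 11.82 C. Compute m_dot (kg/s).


Step 1: I = 4 * 3.089 = 12.356 A
Step 2: Q_cell = I^2 * R = 12.356^2 * 0.038 = 5.8015 W
Step 3: Q_total = 75 * 5.8015 = 435.11 W
Step 4: m_dot = Q_total / (cp * dT) = 435.11 / (4186 * 11.82) = 0.008794 kg/s

0.008794 kg/s


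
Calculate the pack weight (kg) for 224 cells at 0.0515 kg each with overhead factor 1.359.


m_pack = n * m_cell * overhead = 224 * 0.0515 * 1.359 = 15.68 kg

15.68 kg


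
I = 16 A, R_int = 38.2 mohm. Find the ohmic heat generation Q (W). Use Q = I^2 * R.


Convert: R = 38.2 mohm = 0.0382 ohm
I^2 = 256
Q = 256 * 0.0382 = 9.779 W

9.779 W


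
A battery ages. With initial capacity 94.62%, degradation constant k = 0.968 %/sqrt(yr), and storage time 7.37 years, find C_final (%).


sqrt(t) = sqrt(7.37) = 2.7148
C_final = 94.62 - 0.968 * 2.7148 = 91.99%

91.99%


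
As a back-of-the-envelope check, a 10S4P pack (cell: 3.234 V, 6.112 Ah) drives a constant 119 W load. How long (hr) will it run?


Step 1: E_pack = Ns * V_cell * Np * C_cell = 10 * 3.234 * 4 * 6.112 = 790.65 Wh
Step 2: t = E_pack / P = 790.65 / 119 = 6.644 hr

6.644 hr


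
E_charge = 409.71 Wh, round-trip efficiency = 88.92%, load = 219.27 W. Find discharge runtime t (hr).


Step 1: E_discharge = eta/100 * E_charge = 88.92/100 * 409.71 = 364.31 Wh
Step 2: t = E_discharge / P = 364.31 / 219.27 = 1.661 hr

1.661 hr


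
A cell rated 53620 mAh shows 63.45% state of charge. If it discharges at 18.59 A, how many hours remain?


Convert: C_total = 53620 mAh = 53.62 Ah
Step 1: remaining = SOC/100 * C_total = 63.45/100 * 53.62 = 34.022 Ah
Step 2: t = remaining / I = 34.022 / 18.59 = 1.830 hr

1.830 hr


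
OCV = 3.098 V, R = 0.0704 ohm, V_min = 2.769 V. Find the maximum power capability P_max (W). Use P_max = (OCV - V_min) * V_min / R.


P_max = (OCV - V_min) * V_min / R = (3.098 - 2.769) * 2.769 / 0.0704 = 0.329 * 2.769 / 0.0704 = 12.94 W

12.94 W


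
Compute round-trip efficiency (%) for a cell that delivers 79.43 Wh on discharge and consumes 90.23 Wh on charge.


eta_e = E_dis / E_chg * 100 = 79.43 / 90.23 * 100 = 88.03%

88.03%


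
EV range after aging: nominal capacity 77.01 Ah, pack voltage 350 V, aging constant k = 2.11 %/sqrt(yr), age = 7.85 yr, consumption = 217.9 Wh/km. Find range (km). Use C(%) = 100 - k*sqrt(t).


Step 1: capacity retention = 100 - 2.11 * sqrt(7.85) = 100 - 2.11 * 2.8018 = 94.088%
Step 2: C_now = 77.01 * 94.088/100 = 72.457 Ah
Step 3: E_pack = V * C_now = 350 * 72.457 = 25360 Wh
Step 4: range = E_pack / consumption = 25360 / 217.9 = 116.4 km

116.4 km


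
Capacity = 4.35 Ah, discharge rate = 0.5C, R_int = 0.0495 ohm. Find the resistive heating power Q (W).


Step 1: I = C_rate * capacity = 0.5 * 4.35 = 2.175 A
Step 2: Q = I^2 * R = 2.175^2 * 0.0495 = 4.7306 * 0.0495 = 0.2342 W

0.2342 W


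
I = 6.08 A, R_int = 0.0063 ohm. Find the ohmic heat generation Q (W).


I^2 = 36.966
Q = 36.966 * 0.0063 = 0.2329 W

0.2329 W


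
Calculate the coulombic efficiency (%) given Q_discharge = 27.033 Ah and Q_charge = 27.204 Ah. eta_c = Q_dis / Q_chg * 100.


eta_c = Q_dis / Q_chg * 100 = 27.033 / 27.204 * 100 = 99.37%

99.37%


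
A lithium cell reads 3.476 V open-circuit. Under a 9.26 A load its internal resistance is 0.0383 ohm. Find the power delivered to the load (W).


Step 1: V_terminal = OCV - I*R = 3.476 - 9.26 * 0.0383 = 3.1213 V
Step 2: P_out = V_terminal * I = 3.1213 * 9.26 = 28.90 W

28.90 W


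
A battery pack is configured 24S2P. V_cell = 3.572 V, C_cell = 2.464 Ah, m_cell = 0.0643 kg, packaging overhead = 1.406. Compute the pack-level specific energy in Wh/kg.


Step 1: V_pack = 24 * 3.572 = 85.728 V
Step 2: C_pack = 2 * 2.464 = 4.928 Ah
Step 3: E_pack = V_pack * C_pack = 85.728 * 4.928 = 422.47 Wh
Step 4: m_pack = 24 * 2 * 0.0643 * 1.406 = 4.3395 kg
Step 5: ED = E_pack / m_pack = 422.47 / 4.3395 = 97.35 Wh/kg

97.35 Wh/kg


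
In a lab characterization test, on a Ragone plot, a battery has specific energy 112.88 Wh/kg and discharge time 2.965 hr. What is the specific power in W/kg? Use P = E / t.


Specific power = 112.88 Wh/kg / 2.965 hr = 38.07 W/kg

38.07 W/kg


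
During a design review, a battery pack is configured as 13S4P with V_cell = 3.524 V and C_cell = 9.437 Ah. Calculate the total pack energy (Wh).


E = Ns * Vcell * Np * Ccell = 13 * 3.524 * 4 * 9.437 = 1729 Wh

1729 Wh


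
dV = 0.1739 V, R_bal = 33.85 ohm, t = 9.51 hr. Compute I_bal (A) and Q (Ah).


I_bal = dV / R = 0.1739 / 33.85 = 0.0051374 A
Q = I_bal * t = 0.0051374 * 9.51 = 0.04886 Ah

I=0.0051374 A, Q=0.04886 Ah


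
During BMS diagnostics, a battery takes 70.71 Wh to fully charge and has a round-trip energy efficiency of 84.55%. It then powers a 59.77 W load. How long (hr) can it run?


Step 1: E_discharge = eta/100 * E_charge = 84.55/100 * 70.71 = 59.785 Wh
Step 2: t = E_discharge / P = 59.785 / 59.77 = 1.000 hr

1.000 hr


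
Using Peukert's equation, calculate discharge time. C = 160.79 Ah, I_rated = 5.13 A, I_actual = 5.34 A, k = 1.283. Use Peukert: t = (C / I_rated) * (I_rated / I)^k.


Step 1: t_rated = C / I_rated = 160.79 / 5.13 = 31.343 hr
Step 2: ratio = 5.13 / 5.34 = 0.96067
Step 3: ratio^k = 0.96067^1.283 = 0.94982
Step 4: t = t_rated * ratio^k = 31.343 * 0.94982 = 29.77 hr

29.77 hr


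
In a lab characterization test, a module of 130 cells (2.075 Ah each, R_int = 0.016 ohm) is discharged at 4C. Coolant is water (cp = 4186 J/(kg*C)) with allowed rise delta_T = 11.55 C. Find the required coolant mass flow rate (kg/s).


Step 1: I = 4 * 2.075 = 8.3 A
Step 2: Q_cell = I^2 * R = 8.3^2 * 0.016 = 1.1022 W
Step 3: Q_total = 130 * 1.1022 = 143.29 W
Step 4: m_dot = Q_total / (cp * dT) = 143.29 / (4186 * 11.55) = 0.002964 kg/s

0.002964 kg/s


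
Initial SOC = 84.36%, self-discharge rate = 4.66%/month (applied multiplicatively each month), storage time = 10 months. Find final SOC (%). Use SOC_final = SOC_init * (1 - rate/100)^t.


Monthly retention factor = 1 - 4.66/100 = 0.9534
Over 10 months: factor^10 = 0.62051
SOC_final = 84.36 * 0.62051 = 52.35%

52.35%


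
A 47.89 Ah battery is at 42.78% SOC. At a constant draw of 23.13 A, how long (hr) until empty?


Step 1: remaining = SOC/100 * C_total = 42.78/100 * 47.89 = 20.487 Ah
Step 2: t = remaining / I = 20.487 / 23.13 = 0.8857 hr

0.8857 hr


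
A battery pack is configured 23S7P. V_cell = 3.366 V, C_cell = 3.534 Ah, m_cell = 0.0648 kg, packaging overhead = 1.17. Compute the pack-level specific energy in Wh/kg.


Step 1: V_pack = 23 * 3.366 = 77.418 V
Step 2: C_pack = 7 * 3.534 = 24.738 Ah
Step 3: E_pack = V_pack * C_pack = 77.418 * 24.738 = 1915.2 Wh
Step 4: m_pack = 23 * 7 * 0.0648 * 1.17 = 12.206 kg
Step 5: ED = E_pack / m_pack = 1915.2 / 12.206 = 156.9 Wh/kg

156.9 Wh/kg


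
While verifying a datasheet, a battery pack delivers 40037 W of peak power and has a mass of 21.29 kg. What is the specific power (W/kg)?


Specific power = 40037 W / 21.29 kg = 1881 W/kg

1881 W/kg


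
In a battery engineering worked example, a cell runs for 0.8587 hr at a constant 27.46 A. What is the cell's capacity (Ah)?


C = I * t = 27.46 * 0.8587 = 23.58 Ah

23.58 Ah


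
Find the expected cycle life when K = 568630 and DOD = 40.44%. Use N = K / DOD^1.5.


DOD^1.5 = 257.17
N = K / DOD^1.5 = 568630 / 257.17 = 2211

2211 cycles


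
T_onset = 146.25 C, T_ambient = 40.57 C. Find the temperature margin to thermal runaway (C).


Safety margin = 146.25 C - 40.57 C = 105.68 C

105.68 C


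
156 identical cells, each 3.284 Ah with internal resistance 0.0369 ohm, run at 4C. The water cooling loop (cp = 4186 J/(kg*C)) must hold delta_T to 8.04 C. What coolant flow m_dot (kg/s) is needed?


Step 1: I = 4 * 3.284 = 13.136 A
Step 2: Q_cell = I^2 * R = 13.136^2 * 0.0369 = 6.3673 W
Step 3: Q_total = 156 * 6.3673 = 993.3 W
Step 4: m_dot = Q_total / (cp * dT) = 993.3 / (4186 * 8.04) = 0.02951 kg/s

0.02951 kg/s


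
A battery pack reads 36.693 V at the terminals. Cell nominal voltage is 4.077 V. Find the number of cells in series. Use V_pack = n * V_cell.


Rearranging: n = V_pack / V_cell = 36.693 / 4.077 = 9 cells

9


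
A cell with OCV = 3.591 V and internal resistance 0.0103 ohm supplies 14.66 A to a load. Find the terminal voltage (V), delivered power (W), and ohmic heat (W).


Step 1: V_terminal = OCV - I*R = 3.591 - 14.66 * 0.0103 = 3.44 V
Step 2: P_out = V_terminal * I = 3.44 * 14.66 = 50.43 W
Step 3: Q = I^2 * R = 14.66^2 * 0.0103 = 2.214 W

V=3.44 V, P=50.43 W, Q=2.214 W


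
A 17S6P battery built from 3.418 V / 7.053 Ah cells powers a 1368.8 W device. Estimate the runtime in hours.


Step 1: E_pack = Ns * V_cell * Np * C_cell = 17 * 3.418 * 6 * 7.053 = 2458.9 Wh
Step 2: t = E_pack / P = 2458.9 / 1368.8 = 1.796 hr

1.796 hr


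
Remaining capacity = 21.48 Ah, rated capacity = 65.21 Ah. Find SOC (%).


SOC = (remaining / total) * 100 = (21.48 / 65.21) * 100 = 32.94%

32.94%


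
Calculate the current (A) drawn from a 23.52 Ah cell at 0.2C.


At 0.2C: I = 0.2 * 23.52 Ah = 4.704 A

4.704 A


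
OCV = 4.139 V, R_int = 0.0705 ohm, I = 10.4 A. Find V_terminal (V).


V = OCV - I*R = 4.139 - 10.4 * 0.0705 = 3.406 V

3.406 V


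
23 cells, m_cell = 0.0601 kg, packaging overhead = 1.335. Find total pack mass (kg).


m_pack = n * m_cell * overhead = 23 * 0.0601 * 1.335 = 1.845 kg

1.845 kg


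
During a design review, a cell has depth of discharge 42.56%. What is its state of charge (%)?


SOC = 100 - DOD = 100 - 42.56 = 57.44%

57.44%
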